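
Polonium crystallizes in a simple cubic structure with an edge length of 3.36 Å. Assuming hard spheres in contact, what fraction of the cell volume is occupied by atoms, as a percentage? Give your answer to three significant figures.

In a simple cubic lattice atoms touch along the cell edge, so a = 2r, so r = 0.5000a = 1.680 Å.
Packing fraction = Z·(4/3)πr³ / a³ = 1 × (4/3)π × (1.680)³ / (3.36)³ = 0.5236 = 52.4%.

52.4%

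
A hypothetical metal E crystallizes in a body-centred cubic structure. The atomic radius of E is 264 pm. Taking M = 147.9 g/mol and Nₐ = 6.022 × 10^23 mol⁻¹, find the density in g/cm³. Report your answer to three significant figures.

In a BCC lattice, atoms touch along the body diagonal, so √3·a = 4r, giving a = 609.7 pm = 6.097 × 10^-8 cm.
With Z = 2, ρ = Z·M/(N_A·a³) = 2 × 147.9 / (6.022 × 10²³ × 2.266 × 10^-22) = 2.167 g/cm³.

2.17 g/cm³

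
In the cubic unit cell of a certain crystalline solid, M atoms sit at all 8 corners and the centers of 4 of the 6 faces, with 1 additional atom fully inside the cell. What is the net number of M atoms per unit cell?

4

Corner atoms are shared by 8 cells (1/8 each), face atoms by 2 (1/2 each), interior atoms are unshared.
Net atoms = 8 × 1/8 + 4 × 1/2 + 1 = 1 + 2 + 1 = 4.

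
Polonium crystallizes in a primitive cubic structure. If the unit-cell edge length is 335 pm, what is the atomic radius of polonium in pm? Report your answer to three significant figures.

168 pm

In a simple cubic lattice, atoms touch along the cell edge, so a = 2r.
r = a/2 = 335/2 = 168 pm.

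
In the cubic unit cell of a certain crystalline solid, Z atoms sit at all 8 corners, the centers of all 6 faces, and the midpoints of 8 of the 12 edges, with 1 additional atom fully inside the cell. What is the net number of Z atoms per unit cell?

7

Corner atoms are shared by 8 cells (1/8 each), face atoms by 2 (1/2 each), edge atoms by 4 (1/4 each), interior atoms are unshared.
Net atoms = 8 × 1/8 + 6 × 1/2 + 8 × 1/4 + 1 = 1 + 3 + 2 + 1 = 7.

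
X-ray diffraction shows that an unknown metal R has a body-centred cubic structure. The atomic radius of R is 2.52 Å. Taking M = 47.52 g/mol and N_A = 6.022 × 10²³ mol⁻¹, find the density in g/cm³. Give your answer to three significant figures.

In a BCC lattice, atoms touch along the body diagonal, so √3·a = 4r, giving a = 5.820 Å = 5.820 × 10^-8 cm.
With Z = 2, ρ = Z·M/(N_A·a³) = 2 × 47.52 / (6.022 × 10²³ × 1.971 × 10^-22) = 0.8007 g/cm³.

0.801 g/cm³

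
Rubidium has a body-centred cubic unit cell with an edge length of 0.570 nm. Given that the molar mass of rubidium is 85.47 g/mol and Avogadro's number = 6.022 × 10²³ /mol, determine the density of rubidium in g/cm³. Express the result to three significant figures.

1.53 g/cm³

A BCC unit cell contains Z = 2 atoms.
Cell volume: a³ = (0.570 nm)³ = (5.700 × 10^-8 cm)³ = 1.852 × 10^-22 cm³.
ρ = Z·M/(N_A·a³) = 2 × 85.47 / (6.022 × 10²³ × 1.852 × 10^-22) = 1.533 g/cm³.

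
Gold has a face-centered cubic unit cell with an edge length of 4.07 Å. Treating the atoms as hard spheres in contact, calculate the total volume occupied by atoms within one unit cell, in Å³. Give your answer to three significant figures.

In an FCC lattice atoms touch along the face diagonal, so √2·a = 4r, so r = 0.3536a = 1.439 Å.
V_atoms = Z × (4/3)πr³ = 4 × (4/3)π × (1.439)³ = 49.9 Å³.

49.9 Å³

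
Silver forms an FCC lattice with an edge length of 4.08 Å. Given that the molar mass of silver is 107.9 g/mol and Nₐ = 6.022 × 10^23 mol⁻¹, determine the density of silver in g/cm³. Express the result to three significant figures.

10.6 g/cm³

An FCC unit cell contains Z = 4 atoms.
Cell volume: a³ = (4.08 Å)³ = (4.080 × 10^-8 cm)³ = 6.792 × 10^-23 cm³.
ρ = Z·M/(N_A·a³) = 4 × 107.9 / (6.022 × 10²³ × 6.792 × 10^-23) = 10.55 g/cm³.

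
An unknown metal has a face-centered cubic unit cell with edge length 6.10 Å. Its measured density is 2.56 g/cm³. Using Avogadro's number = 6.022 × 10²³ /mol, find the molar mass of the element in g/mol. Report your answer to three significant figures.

87.5 g/mol

An FCC cell has Z = 4 atoms; a = 6.100 × 10^-8 cm.
M = ρ·N_A·a³/Z = 2.56 × 6.022 × 10²³ × 2.270 × 10^-22 / 4 = 87.5 g/mol.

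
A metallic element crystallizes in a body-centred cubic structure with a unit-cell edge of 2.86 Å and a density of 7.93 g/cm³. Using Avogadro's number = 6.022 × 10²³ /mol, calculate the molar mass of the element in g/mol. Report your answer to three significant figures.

A BCC cell has Z = 2 atoms; a = 2.860 × 10^-8 cm.
M = ρ·N_A·a³/Z = 7.93 × 6.022 × 10²³ × 2.339 × 10^-23 / 2 = 55.9 g/mol.

55.9 g/mol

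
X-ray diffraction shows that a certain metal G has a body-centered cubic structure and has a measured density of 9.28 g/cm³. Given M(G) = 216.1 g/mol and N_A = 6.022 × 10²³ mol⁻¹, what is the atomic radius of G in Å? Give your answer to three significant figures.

1.84 Å

For a BCC cell (Z = 2), a³ = Z·M/(N_A·ρ) = 2 × 216.1 / (6.022 × 10²³ × 9.280) = 7.734 × 10^-23 cm³, so a = 4.261 × 10^-8 cm = 4.261 Å.
Atoms touch along the body diagonal, so √3·a = 4r, so r = 0.4330 × a = 1.84 Å.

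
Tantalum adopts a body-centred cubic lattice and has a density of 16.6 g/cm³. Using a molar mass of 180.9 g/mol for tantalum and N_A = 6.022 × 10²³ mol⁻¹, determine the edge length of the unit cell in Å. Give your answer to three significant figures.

With Z = 2 atoms per BCC cell, a³ = Z·M/(N_A·ρ) = 2 × 180.9 / (6.022 × 10²³ × 16.60 g/cm³) = 3.619 × 10^-23 cm³.
a = (3.619 × 10^-23)^(1/3) = 3.308 × 10^-8 cm = 3.31 Å.

3.31 Å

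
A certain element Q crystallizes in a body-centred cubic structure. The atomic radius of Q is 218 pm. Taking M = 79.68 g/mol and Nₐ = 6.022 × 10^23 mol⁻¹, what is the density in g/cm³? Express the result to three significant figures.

2.07 g/cm³

In a BCC lattice, atoms touch along the body diagonal, so √3·a = 4r, giving a = 503.4 pm = 5.034 × 10^-8 cm.
With Z = 2, ρ = Z·M/(N_A·a³) = 2 × 79.68 / (6.022 × 10²³ × 1.276 × 10^-22) = 2.074 g/cm³.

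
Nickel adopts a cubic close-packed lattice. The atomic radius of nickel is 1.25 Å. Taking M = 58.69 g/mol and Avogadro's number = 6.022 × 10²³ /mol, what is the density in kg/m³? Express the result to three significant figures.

8820 kg/m³

In an FCC lattice, atoms touch along the face diagonal, so √2·a = 4r, giving a = 3.536 Å = 3.536 × 10^-8 cm.
With Z = 4, ρ = Z·M/(N_A·a³) = 4 × 58.69 / (6.022 × 10²³ × 4.419 × 10^-23) = 8.821 g/cm³ = 8820 kg/m³.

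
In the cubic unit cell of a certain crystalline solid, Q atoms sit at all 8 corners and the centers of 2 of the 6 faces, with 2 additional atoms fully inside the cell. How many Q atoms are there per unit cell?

4

Corner atoms are shared by 8 cells (1/8 each), face atoms by 2 (1/2 each), interior atoms are unshared.
Net atoms = 8 × 1/8 + 2 × 1/2 + 2 = 1 + 1 + 2 = 4.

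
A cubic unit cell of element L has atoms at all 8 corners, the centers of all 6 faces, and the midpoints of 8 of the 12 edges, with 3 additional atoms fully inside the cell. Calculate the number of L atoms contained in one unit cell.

Corner atoms are shared by 8 cells (1/8 each), face atoms by 2 (1/2 each), edge atoms by 4 (1/4 each), interior atoms are unshared.
Net atoms = 8 × 1/8 + 6 × 1/2 + 8 × 1/4 + 3 = 1 + 3 + 2 + 3 = 9.

9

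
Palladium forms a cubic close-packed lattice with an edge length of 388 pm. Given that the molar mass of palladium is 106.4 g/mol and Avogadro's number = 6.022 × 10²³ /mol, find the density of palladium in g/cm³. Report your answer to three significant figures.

12.1 g/cm³

An FCC unit cell contains Z = 4 atoms.
Cell volume: a³ = (388 pm)³ = (3.880 × 10^-8 cm)³ = 5.841 × 10^-23 cm³.
ρ = Z·M/(N_A·a³) = 4 × 106.4 / (6.022 × 10²³ × 5.841 × 10^-23) = 12.10 g/cm³.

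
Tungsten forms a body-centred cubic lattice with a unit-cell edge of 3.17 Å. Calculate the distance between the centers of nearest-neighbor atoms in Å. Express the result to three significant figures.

In a BCC structure, atoms touch along the body diagonal, so √3·a = 4r; the nearest-neighbor distance equals 2r = 0.8660·a.
d = 0.8660 × 3.17 = 2.75 Å.

2.75 Å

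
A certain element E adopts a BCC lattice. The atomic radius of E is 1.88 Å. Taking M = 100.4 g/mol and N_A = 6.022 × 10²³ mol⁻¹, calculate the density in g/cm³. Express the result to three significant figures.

In a BCC lattice, atoms touch along the body diagonal, so √3·a = 4r, giving a = 4.342 Å = 4.342 × 10^-8 cm.
With Z = 2, ρ = Z·M/(N_A·a³) = 2 × 100.4 / (6.022 × 10²³ × 8.184 × 10^-23) = 4.074 g/cm³.

4.07 g/cm³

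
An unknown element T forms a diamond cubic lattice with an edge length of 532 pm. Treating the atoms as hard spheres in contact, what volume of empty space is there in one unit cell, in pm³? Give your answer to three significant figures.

9.94 × 10^7 pm³

In a diamond cubic lattice nearest neighbors lie along the body diagonal with √3·a = 8r, so r = 0.2165a = 115.2 pm.
V_cell = a³ = 1.506 × 10^8 pm³; V_atoms = 8 × (4/3)πr³ = 5.121 × 10^7 pm³.
Empty space = 1.506 × 10^8 − 5.121 × 10^7 = 9.94 × 10^7 pm³.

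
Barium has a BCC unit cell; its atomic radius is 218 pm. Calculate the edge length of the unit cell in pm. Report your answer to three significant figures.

In a BCC lattice, atoms touch along the body diagonal, so √3·a = 4r.
a = 4r/√3 = 4 × 218 / 1.7321 = 503 pm.

503 pm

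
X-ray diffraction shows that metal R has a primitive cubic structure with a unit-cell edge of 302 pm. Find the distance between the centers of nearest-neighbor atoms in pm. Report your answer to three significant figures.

In a simple cubic structure, atoms touch along the cell edge, so a = 2r; the nearest-neighbor distance equals 2r = 1.000·a.
d = 1.000 × 302 = 302 pm.

302 pm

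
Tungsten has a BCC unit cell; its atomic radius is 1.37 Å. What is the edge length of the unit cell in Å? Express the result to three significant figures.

In a BCC lattice, atoms touch along the body diagonal, so √3·a = 4r.
a = 4r/√3 = 4 × 1.37 / 1.7321 = 3.16 Å.

3.16 Å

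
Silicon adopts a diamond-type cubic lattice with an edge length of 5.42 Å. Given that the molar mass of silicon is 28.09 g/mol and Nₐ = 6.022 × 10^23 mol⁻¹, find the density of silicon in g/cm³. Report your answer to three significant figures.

2.34 g/cm³

A diamond cubic unit cell contains Z = 8 atoms.
Cell volume: a³ = (5.42 Å)³ = (5.420 × 10^-8 cm)³ = 1.592 × 10^-22 cm³.
ρ = Z·M/(N_A·a³) = 8 × 28.09 / (6.022 × 10²³ × 1.592 × 10^-22) = 2.344 g/cm³.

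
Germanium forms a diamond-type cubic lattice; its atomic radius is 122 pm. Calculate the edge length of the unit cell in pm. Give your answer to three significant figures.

563 pm

In a diamond cubic lattice, nearest neighbors lie along the body diagonal with √3·a = 8r.
a = 8r/√3 = 8 × 122 / 1.7321 = 563 pm.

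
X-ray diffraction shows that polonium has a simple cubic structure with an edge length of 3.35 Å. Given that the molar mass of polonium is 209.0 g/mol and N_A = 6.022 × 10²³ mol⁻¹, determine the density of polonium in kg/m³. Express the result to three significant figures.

9230 kg/m³

A simple cubic unit cell contains Z = 1 atom.
Cell volume: a³ = (3.35 Å)³ = (3.350 × 10^-8 cm)³ = 3.760 × 10^-23 cm³.
ρ = Z·M/(N_A·a³) = 1 × 209.0 / (6.022 × 10²³ × 3.760 × 10^-23) = 9.231 g/cm³ = 9230 kg/m³.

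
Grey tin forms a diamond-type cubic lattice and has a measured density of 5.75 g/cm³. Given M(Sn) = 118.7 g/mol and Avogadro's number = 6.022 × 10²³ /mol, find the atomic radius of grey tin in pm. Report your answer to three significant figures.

For a diamond cubic cell (Z = 8), a³ = Z·M/(N_A·ρ) = 8 × 118.7 / (6.022 × 10²³ × 5.750) = 2.742 × 10^-22 cm³, so a = 6.497 × 10^-8 cm = 649.7 pm.
Nearest neighbors lie along the body diagonal with √3·a = 8r, so r = 0.2165 × a = 141 pm.

141 pm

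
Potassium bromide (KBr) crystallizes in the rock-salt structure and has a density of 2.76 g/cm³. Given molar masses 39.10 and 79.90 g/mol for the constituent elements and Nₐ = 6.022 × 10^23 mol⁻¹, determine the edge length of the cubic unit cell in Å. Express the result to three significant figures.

M(KBr) = 119.0 g/mol; Z = 4 formula units per cell.
a³ = Z·M/(N_A·ρ) = 4 × 119.0 / (6.022 × 10²³ × 2.76) = 2.864 × 10^-22 cm³, so a = 6.592 × 10^-8 cm = 6.59 Å.

6.59 Å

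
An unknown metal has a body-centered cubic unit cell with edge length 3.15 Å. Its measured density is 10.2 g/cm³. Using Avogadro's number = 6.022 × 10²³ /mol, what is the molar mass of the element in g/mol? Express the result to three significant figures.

96.0 g/mol

A BCC cell has Z = 2 atoms; a = 3.150 × 10^-8 cm.
M = ρ·N_A·a³/Z = 10.2 × 6.022 × 10²³ × 3.126 × 10^-23 / 2 = 96.0 g/mol.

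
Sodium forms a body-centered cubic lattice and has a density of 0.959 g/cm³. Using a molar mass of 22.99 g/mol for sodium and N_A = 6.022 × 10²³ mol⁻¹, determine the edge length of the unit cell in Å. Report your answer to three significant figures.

With Z = 2 atoms per BCC cell, a³ = Z·M/(N_A·ρ) = 2 × 22.99 / (6.022 × 10²³ × 0.9590 g/cm³) = 7.962 × 10^-23 cm³.
a = (7.962 × 10^-23)^(1/3) = 4.302 × 10^-8 cm = 4.30 Å.

4.30 Å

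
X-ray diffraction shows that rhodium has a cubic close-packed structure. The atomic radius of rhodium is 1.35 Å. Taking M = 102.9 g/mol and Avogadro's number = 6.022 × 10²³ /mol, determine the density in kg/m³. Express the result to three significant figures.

12300 kg/m³

In an FCC lattice, atoms touch along the face diagonal, so √2·a = 4r, giving a = 3.818 Å = 3.818 × 10^-8 cm.
With Z = 4, ρ = Z·M/(N_A·a³) = 4 × 102.9 / (6.022 × 10²³ × 5.567 × 10^-23) = 12.28 g/cm³ = 12300 kg/m³.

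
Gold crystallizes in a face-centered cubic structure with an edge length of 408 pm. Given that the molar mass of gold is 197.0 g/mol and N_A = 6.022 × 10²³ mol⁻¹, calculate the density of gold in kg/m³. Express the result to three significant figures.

An FCC unit cell contains Z = 4 atoms.
Cell volume: a³ = (408 pm)³ = (4.080 × 10^-8 cm)³ = 6.792 × 10^-23 cm³.
ρ = Z·M/(N_A·a³) = 4 × 197.0 / (6.022 × 10²³ × 6.792 × 10^-23) = 19.27 g/cm³ = 19300 kg/m³.

19300 kg/m³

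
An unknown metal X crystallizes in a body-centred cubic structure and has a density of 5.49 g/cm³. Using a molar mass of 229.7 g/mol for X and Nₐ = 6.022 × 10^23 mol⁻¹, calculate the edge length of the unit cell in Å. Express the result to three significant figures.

5.18 Å

With Z = 2 atoms per BCC cell, a³ = Z·M/(N_A·ρ) = 2 × 229.7 / (6.022 × 10²³ × 5.490 g/cm³) = 1.390 × 10^-22 cm³.
a = (1.390 × 10^-22)^(1/3) = 5.180 × 10^-8 cm = 5.18 Å.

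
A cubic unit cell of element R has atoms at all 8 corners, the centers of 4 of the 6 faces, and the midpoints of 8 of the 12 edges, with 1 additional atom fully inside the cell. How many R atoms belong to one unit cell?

Corner atoms are shared by 8 cells (1/8 each), face atoms by 2 (1/2 each), edge atoms by 4 (1/4 each), interior atoms are unshared.
Net atoms = 8 × 1/8 + 4 × 1/2 + 8 × 1/4 + 1 = 1 + 2 + 2 + 1 = 6.

6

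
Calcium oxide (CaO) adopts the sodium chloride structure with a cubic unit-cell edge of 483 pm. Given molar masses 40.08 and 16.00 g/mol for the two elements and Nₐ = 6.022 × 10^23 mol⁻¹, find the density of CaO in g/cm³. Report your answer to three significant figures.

3.31 g/cm³

The sodium chloride structure contains Z = 4 formula units per cell; M(CaO) = 40.08 + 16.00 = 56.08 g/mol.
a³ = (4.830 × 10^-8 cm)³ = 1.127 × 10^-22 cm³.
ρ = 4 × 56.08 / (6.022 × 10²³ × 1.127 × 10^-22) = 3.306 g/cm³.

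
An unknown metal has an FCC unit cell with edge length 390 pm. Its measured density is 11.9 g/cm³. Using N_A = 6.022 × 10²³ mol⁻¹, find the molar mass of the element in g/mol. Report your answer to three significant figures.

An FCC cell has Z = 4 atoms; a = 3.900 × 10^-8 cm.
M = ρ·N_A·a³/Z = 11.9 × 6.022 × 10²³ × 5.932 × 10^-23 / 4 = 106 g/mol.

106 g/mol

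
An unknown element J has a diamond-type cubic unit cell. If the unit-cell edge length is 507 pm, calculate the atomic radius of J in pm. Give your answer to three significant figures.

110 pm

In a diamond cubic lattice, nearest neighbors lie along the body diagonal with √3·a = 8r.
r = √3·a/8 = 1.7321 × 507 / 8 = 110 pm.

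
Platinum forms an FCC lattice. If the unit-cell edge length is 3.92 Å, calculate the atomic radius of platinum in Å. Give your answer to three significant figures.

1.39 Å

In an FCC lattice, atoms touch along the face diagonal, so √2·a = 4r.
r = √2·a/4 = 1.4142 × 3.92 / 4 = 1.39 Å.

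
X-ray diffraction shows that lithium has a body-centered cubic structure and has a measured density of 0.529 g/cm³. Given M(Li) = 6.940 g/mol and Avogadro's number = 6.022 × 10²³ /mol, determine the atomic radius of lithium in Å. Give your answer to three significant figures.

For a BCC cell (Z = 2), a³ = Z·M/(N_A·ρ) = 2 × 6.940 / (6.022 × 10²³ × 0.5290) = 4.357 × 10^-23 cm³, so a = 3.519 × 10^-8 cm = 3.519 Å.
Atoms touch along the body diagonal, so √3·a = 4r, so r = 0.4330 × a = 1.52 Å.

1.52 Å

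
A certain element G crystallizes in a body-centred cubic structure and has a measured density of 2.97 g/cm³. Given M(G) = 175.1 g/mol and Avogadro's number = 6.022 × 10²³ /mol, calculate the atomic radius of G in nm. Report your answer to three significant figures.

For a BCC cell (Z = 2), a³ = Z·M/(N_A·ρ) = 2 × 175.1 / (6.022 × 10²³ × 2.970) = 1.958 × 10^-22 cm³, so a = 5.807 × 10^-8 cm = 0.5807 nm.
Atoms touch along the body diagonal, so √3·a = 4r, so r = 0.4330 × a = 0.251 nm.

0.251 nm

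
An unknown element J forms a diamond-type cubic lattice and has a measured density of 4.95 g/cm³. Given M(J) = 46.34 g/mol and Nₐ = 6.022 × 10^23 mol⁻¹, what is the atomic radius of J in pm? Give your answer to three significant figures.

For a diamond cubic cell (Z = 8), a³ = Z·M/(N_A·ρ) = 8 × 46.34 / (6.022 × 10²³ × 4.950) = 1.244 × 10^-22 cm³, so a = 4.992 × 10^-8 cm = 499.2 pm.
Nearest neighbors lie along the body diagonal with √3·a = 8r, so r = 0.2165 × a = 108 pm.

108 pm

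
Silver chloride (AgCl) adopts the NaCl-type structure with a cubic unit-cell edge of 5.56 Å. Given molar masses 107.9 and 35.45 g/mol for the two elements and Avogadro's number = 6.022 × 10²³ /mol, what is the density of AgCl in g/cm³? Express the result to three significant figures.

The NaCl-type structure contains Z = 4 formula units per cell; M(AgCl) = 107.9 + 35.45 = 143.35 g/mol.
a³ = (5.560 × 10^-8 cm)³ = 1.719 × 10^-22 cm³.
ρ = 4 × 143.35 / (6.022 × 10²³ × 1.719 × 10^-22) = 5.540 g/cm³.

5.54 g/cm³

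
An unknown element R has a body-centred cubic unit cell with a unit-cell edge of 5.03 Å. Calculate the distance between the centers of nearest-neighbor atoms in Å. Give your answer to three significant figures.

In a BCC structure, atoms touch along the body diagonal, so √3·a = 4r; the nearest-neighbor distance equals 2r = 0.8660·a.
d = 0.8660 × 5.03 = 4.36 Å.

4.36 Å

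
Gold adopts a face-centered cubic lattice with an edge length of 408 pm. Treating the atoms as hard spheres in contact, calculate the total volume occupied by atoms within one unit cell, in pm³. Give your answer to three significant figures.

In an FCC lattice atoms touch along the face diagonal, so √2·a = 4r, so r = 0.3536a = 144.2 pm.
V_atoms = Z × (4/3)πr³ = 4 × (4/3)π × (144.2)³ = 5.03 × 10^7 pm³.

5.03 × 10^7 pm³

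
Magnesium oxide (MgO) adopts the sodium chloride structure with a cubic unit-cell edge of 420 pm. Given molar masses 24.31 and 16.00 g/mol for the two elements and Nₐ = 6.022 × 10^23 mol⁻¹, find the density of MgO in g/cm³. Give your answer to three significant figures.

3.61 g/cm³

The sodium chloride structure contains Z = 4 formula units per cell; M(MgO) = 24.31 + 16.00 = 40.31 g/mol.
a³ = (4.200 × 10^-8 cm)³ = 7.409 × 10^-23 cm³.
ρ = 4 × 40.31 / (6.022 × 10²³ × 7.409 × 10^-23) = 3.614 g/cm³.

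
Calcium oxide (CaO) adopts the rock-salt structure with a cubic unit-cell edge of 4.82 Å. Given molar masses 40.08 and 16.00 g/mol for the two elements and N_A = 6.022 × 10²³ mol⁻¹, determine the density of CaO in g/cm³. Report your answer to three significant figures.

3.33 g/cm³

The rock-salt structure contains Z = 4 formula units per cell; M(CaO) = 40.08 + 16.00 = 56.08 g/mol.
a³ = (4.820 × 10^-8 cm)³ = 1.120 × 10^-22 cm³.
ρ = 4 × 56.08 / (6.022 × 10²³ × 1.120 × 10^-22) = 3.326 g/cm³.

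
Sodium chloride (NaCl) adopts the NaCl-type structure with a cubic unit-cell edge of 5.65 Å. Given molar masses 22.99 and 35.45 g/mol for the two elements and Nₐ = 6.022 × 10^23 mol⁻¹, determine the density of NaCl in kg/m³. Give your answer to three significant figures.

The NaCl-type structure contains Z = 4 formula units per cell; M(NaCl) = 22.99 + 35.45 = 58.44 g/mol.
a³ = (5.650 × 10^-8 cm)³ = 1.804 × 10^-22 cm³.
ρ = 4 × 58.44 / (6.022 × 10²³ × 1.804 × 10^-22) = 2.152 g/cm³ = 2150 kg/m³.

2150 kg/m³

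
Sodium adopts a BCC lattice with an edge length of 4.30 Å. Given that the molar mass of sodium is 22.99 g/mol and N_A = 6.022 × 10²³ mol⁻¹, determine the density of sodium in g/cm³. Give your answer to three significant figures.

0.960 g/cm³

A BCC unit cell contains Z = 2 atoms.
Cell volume: a³ = (4.30 Å)³ = (4.300 × 10^-8 cm)³ = 7.951 × 10^-23 cm³.
ρ = Z·M/(N_A·a³) = 2 × 22.99 / (6.022 × 10²³ × 7.951 × 10^-23) = 0.9603 g/cm³.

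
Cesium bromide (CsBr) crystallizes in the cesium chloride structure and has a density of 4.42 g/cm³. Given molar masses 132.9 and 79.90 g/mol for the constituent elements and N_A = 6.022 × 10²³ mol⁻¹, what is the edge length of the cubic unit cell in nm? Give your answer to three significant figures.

M(CsBr) = 212.8 g/mol; Z = 1 formula unit per cell.
a³ = Z·M/(N_A·ρ) = 1 × 212.8 / (6.022 × 10²³ × 4.42) = 7.995 × 10^-23 cm³, so a = 4.308 × 10^-8 cm = 0.431 nm.

0.431 nm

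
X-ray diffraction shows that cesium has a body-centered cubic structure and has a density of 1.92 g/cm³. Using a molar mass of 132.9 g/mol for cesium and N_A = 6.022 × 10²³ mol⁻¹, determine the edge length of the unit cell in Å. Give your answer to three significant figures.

With Z = 2 atoms per BCC cell, a³ = Z·M/(N_A·ρ) = 2 × 132.9 / (6.022 × 10²³ × 1.920 g/cm³) = 2.299 × 10^-22 cm³.
a = (2.299 × 10^-22)^(1/3) = 6.126 × 10^-8 cm = 6.13 Å.

6.13 Å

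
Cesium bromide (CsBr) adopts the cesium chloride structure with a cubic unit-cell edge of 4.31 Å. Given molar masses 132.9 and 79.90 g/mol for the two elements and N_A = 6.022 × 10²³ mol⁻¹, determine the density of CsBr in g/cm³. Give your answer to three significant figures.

4.41 g/cm³

The cesium chloride structure contains Z = 1 formula unit per cell; M(CsBr) = 132.9 + 79.90 = 212.8 g/mol.
a³ = (4.310 × 10^-8 cm)³ = 8.006 × 10^-23 cm³.
ρ = 1 × 212.8 / (6.022 × 10²³ × 8.006 × 10^-23) = 4.414 g/cm³.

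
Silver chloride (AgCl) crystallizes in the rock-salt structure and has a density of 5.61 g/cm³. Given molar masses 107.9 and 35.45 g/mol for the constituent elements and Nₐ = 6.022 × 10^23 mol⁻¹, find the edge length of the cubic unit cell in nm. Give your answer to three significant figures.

M(AgCl) = 143.35 g/mol; Z = 4 formula units per cell.
a³ = Z·M/(N_A·ρ) = 4 × 143.35 / (6.022 × 10²³ × 5.61) = 1.697 × 10^-22 cm³, so a = 5.537 × 10^-8 cm = 0.554 nm.

0.554 nm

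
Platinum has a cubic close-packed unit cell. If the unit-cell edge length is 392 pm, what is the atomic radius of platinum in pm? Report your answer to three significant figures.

139 pm

In an FCC lattice, atoms touch along the face diagonal, so √2·a = 4r.
r = √2·a/4 = 1.4142 × 392 / 4 = 139 pm.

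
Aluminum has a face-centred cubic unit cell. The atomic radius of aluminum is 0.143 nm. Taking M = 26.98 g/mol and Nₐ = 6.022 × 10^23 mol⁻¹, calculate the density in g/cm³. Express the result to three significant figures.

2.71 g/cm³

In an FCC lattice, atoms touch along the face diagonal, so √2·a = 4r, giving a = 0.4045 nm = 4.045 × 10^-8 cm.
With Z = 4, ρ = Z·M/(N_A·a³) = 4 × 26.98 / (6.022 × 10²³ × 6.617 × 10^-23) = 2.708 g/cm³.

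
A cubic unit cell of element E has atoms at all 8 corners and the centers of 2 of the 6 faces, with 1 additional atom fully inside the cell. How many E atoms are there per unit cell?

Corner atoms are shared by 8 cells (1/8 each), face atoms by 2 (1/2 each), interior atoms are unshared.
Net atoms = 8 × 1/8 + 2 × 1/2 + 1 = 1 + 1 + 1 = 3.

3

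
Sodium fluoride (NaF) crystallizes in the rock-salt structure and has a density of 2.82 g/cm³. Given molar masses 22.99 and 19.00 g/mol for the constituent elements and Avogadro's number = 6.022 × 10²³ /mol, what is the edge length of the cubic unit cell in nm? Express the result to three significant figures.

M(NaF) = 41.99 g/mol; Z = 4 formula units per cell.
a³ = Z·M/(N_A·ρ) = 4 × 41.99 / (6.022 × 10²³ × 2.82) = 9.890 × 10^-23 cm³, so a = 4.625 × 10^-8 cm = 0.462 nm.

0.462 nm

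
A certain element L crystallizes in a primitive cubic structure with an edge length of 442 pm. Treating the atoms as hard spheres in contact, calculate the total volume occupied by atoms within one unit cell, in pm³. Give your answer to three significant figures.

In a simple cubic lattice atoms touch along the cell edge, so a = 2r, so r = 0.5000a = 221.0 pm.
V_atoms = Z × (4/3)πr³ = 1 × (4/3)π × (221.0)³ = 4.52 × 10^7 pm³.

4.52 × 10^7 pm³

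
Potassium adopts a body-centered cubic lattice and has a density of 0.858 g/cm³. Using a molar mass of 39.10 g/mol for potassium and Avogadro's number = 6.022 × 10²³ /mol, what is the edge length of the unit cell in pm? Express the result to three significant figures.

533 pm

With Z = 2 atoms per BCC cell, a³ = Z·M/(N_A·ρ) = 2 × 39.10 / (6.022 × 10²³ × 0.8580 g/cm³) = 1.513 × 10^-22 cm³.
a = (1.513 × 10^-22)^(1/3) = 5.329 × 10^-8 cm = 533 pm.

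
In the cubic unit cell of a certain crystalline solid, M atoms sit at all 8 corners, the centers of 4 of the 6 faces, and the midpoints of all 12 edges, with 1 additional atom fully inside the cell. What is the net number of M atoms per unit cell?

Corner atoms are shared by 8 cells (1/8 each), face atoms by 2 (1/2 each), edge atoms by 4 (1/4 each), interior atoms are unshared.
Net atoms = 8 × 1/8 + 4 × 1/2 + 12 × 1/4 + 1 = 1 + 2 + 3 + 1 = 7.

7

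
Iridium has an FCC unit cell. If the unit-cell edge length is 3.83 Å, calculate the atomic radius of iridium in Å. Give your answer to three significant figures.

In an FCC lattice, atoms touch along the face diagonal, so √2·a = 4r.
r = √2·a/4 = 1.4142 × 3.83 / 4 = 1.35 Å.

1.35 Å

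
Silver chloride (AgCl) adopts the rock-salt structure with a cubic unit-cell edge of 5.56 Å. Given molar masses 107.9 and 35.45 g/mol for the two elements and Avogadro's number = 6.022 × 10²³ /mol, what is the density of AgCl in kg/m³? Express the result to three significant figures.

The rock-salt structure contains Z = 4 formula units per cell; M(AgCl) = 107.9 + 35.45 = 143.35 g/mol.
a³ = (5.560 × 10^-8 cm)³ = 1.719 × 10^-22 cm³.
ρ = 4 × 143.35 / (6.022 × 10²³ × 1.719 × 10^-22) = 5.540 g/cm³ = 5540 kg/m³.

5540 kg/m³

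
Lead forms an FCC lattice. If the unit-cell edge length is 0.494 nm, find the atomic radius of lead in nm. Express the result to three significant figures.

In an FCC lattice, atoms touch along the face diagonal, so √2·a = 4r.
r = √2·a/4 = 1.4142 × 0.494 / 4 = 0.175 nm.

0.175 nm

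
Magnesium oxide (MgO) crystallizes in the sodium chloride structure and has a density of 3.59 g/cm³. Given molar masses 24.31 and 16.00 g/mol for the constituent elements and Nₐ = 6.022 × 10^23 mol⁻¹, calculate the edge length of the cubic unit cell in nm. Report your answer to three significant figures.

0.421 nm

M(MgO) = 40.31 g/mol; Z = 4 formula units per cell.
a³ = Z·M/(N_A·ρ) = 4 × 40.31 / (6.022 × 10²³ × 3.59) = 7.458 × 10^-23 cm³, so a = 4.209 × 10^-8 cm = 0.421 nm.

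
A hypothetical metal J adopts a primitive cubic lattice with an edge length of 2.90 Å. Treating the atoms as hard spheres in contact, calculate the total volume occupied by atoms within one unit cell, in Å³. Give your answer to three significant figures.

12.8 Å³

In a simple cubic lattice atoms touch along the cell edge, so a = 2r, so r = 0.5000a = 1.450 Å.
V_atoms = Z × (4/3)πr³ = 1 × (4/3)π × (1.450)³ = 12.8 Å³.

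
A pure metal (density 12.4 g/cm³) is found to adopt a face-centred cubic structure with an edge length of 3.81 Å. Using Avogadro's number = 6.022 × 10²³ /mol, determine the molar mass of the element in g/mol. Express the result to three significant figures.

An FCC cell has Z = 4 atoms; a = 3.810 × 10^-8 cm.
M = ρ·N_A·a³/Z = 12.4 × 6.022 × 10²³ × 5.531 × 10^-23 / 4 = 103 g/mol.

103 g/mol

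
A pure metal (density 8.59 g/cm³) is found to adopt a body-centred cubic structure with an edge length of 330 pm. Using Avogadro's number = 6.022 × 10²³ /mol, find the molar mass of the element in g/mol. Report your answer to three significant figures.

A BCC cell has Z = 2 atoms; a = 3.300 × 10^-8 cm.
M = ρ·N_A·a³/Z = 8.59 × 6.022 × 10²³ × 3.594 × 10^-23 / 2 = 92.9 g/mol.

92.9 g/mol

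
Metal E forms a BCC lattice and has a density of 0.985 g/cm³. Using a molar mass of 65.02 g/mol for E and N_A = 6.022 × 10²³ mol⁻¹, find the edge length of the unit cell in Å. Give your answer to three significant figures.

With Z = 2 atoms per BCC cell, a³ = Z·M/(N_A·ρ) = 2 × 65.02 / (6.022 × 10²³ × 0.9850 g/cm³) = 2.192 × 10^-22 cm³.
a = (2.192 × 10^-22)^(1/3) = 6.030 × 10^-8 cm = 6.03 Å.

6.03 Å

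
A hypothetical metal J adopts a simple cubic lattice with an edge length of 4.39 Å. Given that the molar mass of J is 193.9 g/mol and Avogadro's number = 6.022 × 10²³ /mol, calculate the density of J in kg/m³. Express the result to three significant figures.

3810 kg/m³

A simple cubic unit cell contains Z = 1 atom.
Cell volume: a³ = (4.39 Å)³ = (4.390 × 10^-8 cm)³ = 8.460 × 10^-23 cm³.
ρ = Z·M/(N_A·a³) = 1 × 193.9 / (6.022 × 10²³ × 8.460 × 10^-23) = 3.806 g/cm³ = 3810 kg/m³.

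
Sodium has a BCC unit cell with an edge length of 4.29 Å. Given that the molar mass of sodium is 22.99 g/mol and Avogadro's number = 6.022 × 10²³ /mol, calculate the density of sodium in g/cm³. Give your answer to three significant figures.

A BCC unit cell contains Z = 2 atoms.
Cell volume: a³ = (4.29 Å)³ = (4.290 × 10^-8 cm)³ = 7.895 × 10^-23 cm³.
ρ = Z·M/(N_A·a³) = 2 × 22.99 / (6.022 × 10²³ × 7.895 × 10^-23) = 0.9671 g/cm³.

0.967 g/cm³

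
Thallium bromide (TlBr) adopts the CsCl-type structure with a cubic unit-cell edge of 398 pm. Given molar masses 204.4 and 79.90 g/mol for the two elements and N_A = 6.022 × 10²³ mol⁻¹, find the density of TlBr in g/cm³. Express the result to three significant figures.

The CsCl-type structure contains Z = 1 formula unit per cell; M(TlBr) = 204.4 + 79.90 = 284.3 g/mol.
a³ = (3.980 × 10^-8 cm)³ = 6.304 × 10^-23 cm³.
ρ = 1 × 284.3 / (6.022 × 10²³ × 6.304 × 10^-23) = 7.488 g/cm³.

7.49 g/cm³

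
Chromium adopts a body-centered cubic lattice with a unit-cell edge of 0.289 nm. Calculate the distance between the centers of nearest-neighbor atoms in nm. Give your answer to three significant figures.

0.250 nm

In a BCC structure, atoms touch along the body diagonal, so √3·a = 4r; the nearest-neighbor distance equals 2r = 0.8660·a.
d = 0.8660 × 0.289 = 0.250 nm.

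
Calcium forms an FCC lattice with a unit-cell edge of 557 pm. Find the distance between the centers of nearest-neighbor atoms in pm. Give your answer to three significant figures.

394 pm

In an FCC structure, atoms touch along the face diagonal, so √2·a = 4r; the nearest-neighbor distance equals 2r = 0.7071·a.
d = 0.7071 × 557 = 394 pm.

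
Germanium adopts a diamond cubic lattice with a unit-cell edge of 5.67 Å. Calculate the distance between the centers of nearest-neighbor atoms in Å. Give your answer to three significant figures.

In a diamond cubic structure, nearest neighbors lie along the body diagonal with √3·a = 8r; the nearest-neighbor distance equals 2r = 0.4330·a.
d = 0.4330 × 5.67 = 2.46 Å.

2.46 Å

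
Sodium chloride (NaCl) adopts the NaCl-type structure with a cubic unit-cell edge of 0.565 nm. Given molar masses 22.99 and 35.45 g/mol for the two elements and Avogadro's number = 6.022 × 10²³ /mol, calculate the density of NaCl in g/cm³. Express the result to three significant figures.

2.15 g/cm³

The NaCl-type structure contains Z = 4 formula units per cell; M(NaCl) = 22.99 + 35.45 = 58.44 g/mol.
a³ = (5.650 × 10^-8 cm)³ = 1.804 × 10^-22 cm³.
ρ = 4 × 58.44 / (6.022 × 10²³ × 1.804 × 10^-22) = 2.152 g/cm³.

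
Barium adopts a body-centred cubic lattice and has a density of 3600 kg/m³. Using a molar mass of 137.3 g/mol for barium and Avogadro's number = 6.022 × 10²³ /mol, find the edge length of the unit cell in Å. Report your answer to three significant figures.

With Z = 2 atoms per BCC cell, a³ = Z·M/(N_A·ρ) = 2 × 137.3 / (6.022 × 10²³ × 3.600 g/cm³) = 1.267 × 10^-22 cm³.
a = (1.267 × 10^-22)^(1/3) = 5.022 × 10^-8 cm = 5.02 Å.

5.02 Å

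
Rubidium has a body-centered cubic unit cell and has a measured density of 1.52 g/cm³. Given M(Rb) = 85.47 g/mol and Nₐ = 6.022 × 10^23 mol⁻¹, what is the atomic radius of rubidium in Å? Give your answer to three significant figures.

For a BCC cell (Z = 2), a³ = Z·M/(N_A·ρ) = 2 × 85.47 / (6.022 × 10²³ × 1.520) = 1.867 × 10^-22 cm³, so a = 5.716 × 10^-8 cm = 5.716 Å.
Atoms touch along the body diagonal, so √3·a = 4r, so r = 0.4330 × a = 2.48 Å.

2.48 Å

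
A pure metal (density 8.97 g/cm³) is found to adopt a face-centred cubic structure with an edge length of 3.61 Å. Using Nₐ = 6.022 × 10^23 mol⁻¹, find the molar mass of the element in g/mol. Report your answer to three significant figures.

63.5 g/mol

An FCC cell has Z = 4 atoms; a = 3.610 × 10^-8 cm.
M = ρ·N_A·a³/Z = 8.97 × 6.022 × 10²³ × 4.705 × 10^-23 / 4 = 63.5 g/mol.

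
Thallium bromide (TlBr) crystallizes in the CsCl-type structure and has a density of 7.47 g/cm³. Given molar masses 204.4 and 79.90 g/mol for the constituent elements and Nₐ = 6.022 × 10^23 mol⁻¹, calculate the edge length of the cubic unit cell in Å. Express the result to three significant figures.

3.98 Å

M(TlBr) = 284.3 g/mol; Z = 1 formula unit per cell.
a³ = Z·M/(N_A·ρ) = 1 × 284.3 / (6.022 × 10²³ × 7.47) = 6.320 × 10^-23 cm³, so a = 3.983 × 10^-8 cm = 3.98 Å.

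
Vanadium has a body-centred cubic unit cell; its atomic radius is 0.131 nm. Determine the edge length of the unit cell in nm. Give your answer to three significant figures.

0.303 nm

In a BCC lattice, atoms touch along the body diagonal, so √3·a = 4r.
a = 4r/√3 = 4 × 0.131 / 1.7321 = 0.303 nm.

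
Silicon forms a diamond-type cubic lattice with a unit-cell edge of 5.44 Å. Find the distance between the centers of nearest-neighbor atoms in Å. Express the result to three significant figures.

2.36 Å

In a diamond cubic structure, nearest neighbors lie along the body diagonal with √3·a = 8r; the nearest-neighbor distance equals 2r = 0.4330·a.
d = 0.4330 × 5.44 = 2.36 Å.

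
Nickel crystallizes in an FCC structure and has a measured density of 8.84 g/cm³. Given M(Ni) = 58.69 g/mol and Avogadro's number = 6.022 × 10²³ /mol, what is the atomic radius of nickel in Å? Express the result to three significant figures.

For an FCC cell (Z = 4), a³ = Z·M/(N_A·ρ) = 4 × 58.69 / (6.022 × 10²³ × 8.840) = 4.410 × 10^-23 cm³, so a = 3.533 × 10^-8 cm = 3.533 Å.
Atoms touch along the face diagonal, so √2·a = 4r, so r = 0.3536 × a = 1.25 Å.

1.25 Å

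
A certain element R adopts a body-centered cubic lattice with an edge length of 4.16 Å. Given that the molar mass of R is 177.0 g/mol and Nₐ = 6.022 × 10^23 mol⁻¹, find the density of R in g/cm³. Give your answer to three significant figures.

A BCC unit cell contains Z = 2 atoms.
Cell volume: a³ = (4.16 Å)³ = (4.160 × 10^-8 cm)³ = 7.199 × 10^-23 cm³.
ρ = Z·M/(N_A·a³) = 2 × 177.0 / (6.022 × 10²³ × 7.199 × 10^-23) = 8.165 g/cm³.

8.17 g/cm³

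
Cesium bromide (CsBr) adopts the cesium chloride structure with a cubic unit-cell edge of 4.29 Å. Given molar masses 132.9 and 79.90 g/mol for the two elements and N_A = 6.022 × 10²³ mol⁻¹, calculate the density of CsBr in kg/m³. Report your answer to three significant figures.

The cesium chloride structure contains Z = 1 formula unit per cell; M(CsBr) = 132.9 + 79.90 = 212.8 g/mol.
a³ = (4.290 × 10^-8 cm)³ = 7.895 × 10^-23 cm³.
ρ = 1 × 212.8 / (6.022 × 10²³ × 7.895 × 10^-23) = 4.476 g/cm³ = 4480 kg/m³.

4480 kg/m³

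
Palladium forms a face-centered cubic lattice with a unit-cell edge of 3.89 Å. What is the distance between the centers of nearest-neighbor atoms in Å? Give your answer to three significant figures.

2.75 Å

In an FCC structure, atoms touch along the face diagonal, so √2·a = 4r; the nearest-neighbor distance equals 2r = 0.7071·a.
d = 0.7071 × 3.89 = 2.75 Å.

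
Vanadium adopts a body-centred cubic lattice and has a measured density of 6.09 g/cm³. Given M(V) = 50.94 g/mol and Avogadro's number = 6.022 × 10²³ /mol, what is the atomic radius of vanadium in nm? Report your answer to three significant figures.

0.131 nm

For a BCC cell (Z = 2), a³ = Z·M/(N_A·ρ) = 2 × 50.94 / (6.022 × 10²³ × 6.090) = 2.778 × 10^-23 cm³, so a = 3.029 × 10^-8 cm = 0.3029 nm.
Atoms touch along the body diagonal, so √3·a = 4r, so r = 0.4330 × a = 0.131 nm.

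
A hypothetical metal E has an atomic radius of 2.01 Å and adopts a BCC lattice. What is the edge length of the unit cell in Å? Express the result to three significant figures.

4.64 Å

In a BCC lattice, atoms touch along the body diagonal, so √3·a = 4r.
a = 4r/√3 = 4 × 2.01 / 1.7321 = 4.64 Å.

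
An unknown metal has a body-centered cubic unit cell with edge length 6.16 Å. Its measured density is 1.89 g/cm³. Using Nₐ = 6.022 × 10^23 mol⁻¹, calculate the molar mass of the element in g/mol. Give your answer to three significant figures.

133 g/mol

A BCC cell has Z = 2 atoms; a = 6.160 × 10^-8 cm.
M = ρ·N_A·a³/Z = 1.89 × 6.022 × 10²³ × 2.337 × 10^-22 / 2 = 133 g/mol.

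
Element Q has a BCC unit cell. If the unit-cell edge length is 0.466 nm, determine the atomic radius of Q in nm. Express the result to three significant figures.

In a BCC lattice, atoms touch along the body diagonal, so √3·a = 4r.
r = √3·a/4 = 1.7321 × 0.466 / 4 = 0.202 nm.

0.202 nm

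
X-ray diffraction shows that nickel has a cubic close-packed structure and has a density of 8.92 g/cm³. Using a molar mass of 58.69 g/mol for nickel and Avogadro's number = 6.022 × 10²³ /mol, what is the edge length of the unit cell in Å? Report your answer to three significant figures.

3.52 Å

With Z = 4 atoms per FCC cell, a³ = Z·M/(N_A·ρ) = 4 × 58.69 / (6.022 × 10²³ × 8.920 g/cm³) = 4.370 × 10^-23 cm³.
a = (4.370 × 10^-23)^(1/3) = 3.522 × 10^-8 cm = 3.52 Å.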